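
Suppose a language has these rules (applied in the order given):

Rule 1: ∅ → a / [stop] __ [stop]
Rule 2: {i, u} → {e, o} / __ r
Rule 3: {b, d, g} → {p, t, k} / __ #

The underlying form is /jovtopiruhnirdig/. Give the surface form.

Rule 1 (stop-cluster a-epenthesis): no segment meets the environment; /jovtopiruhnirdig/ is unchanged.
Rule 2 (pre-rhotic lowering): /i/ is a high vowel immediately before /r/, so it lowers to [e]. /i/ is a high vowel immediately before /r/, so it lowers to [e]. /jovtopiruhnirdig/ → jovtoperuhnerdig.
Rule 3 (final devoicing): /g/ is a voiced stop in word-final position, so it devoices to [k]. /jovtoperuhnerdig/ → jovtoperuhnerdik.

jovtoperuhnerdik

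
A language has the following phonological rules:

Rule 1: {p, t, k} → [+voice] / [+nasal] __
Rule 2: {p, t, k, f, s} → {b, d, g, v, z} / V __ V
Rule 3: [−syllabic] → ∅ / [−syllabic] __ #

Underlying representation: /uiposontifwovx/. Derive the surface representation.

Rule 1 (post-nasal voicing): /t/ is a voiceless stop immediately after the nasal /n/, so it voices to [d]. /uiposontifwovx/ → uiposondifwovx.
Rule 2 (intervocalic voicing): /p/ is a voiceless obstruent between vowels /i/ and /o/, so it voices to [b]. /s/ is a voiceless obstruent between vowels /o/ and /o/, so it voices to [z]. /uiposondifwovx/ → uibozondifwovx.
Rule 3 (final cluster simplification): /x/ is the second consonant of a word-final cluster /vx/, so it deletes. /uibozondifwovx/ → uibozondifwov.

uibozondifwov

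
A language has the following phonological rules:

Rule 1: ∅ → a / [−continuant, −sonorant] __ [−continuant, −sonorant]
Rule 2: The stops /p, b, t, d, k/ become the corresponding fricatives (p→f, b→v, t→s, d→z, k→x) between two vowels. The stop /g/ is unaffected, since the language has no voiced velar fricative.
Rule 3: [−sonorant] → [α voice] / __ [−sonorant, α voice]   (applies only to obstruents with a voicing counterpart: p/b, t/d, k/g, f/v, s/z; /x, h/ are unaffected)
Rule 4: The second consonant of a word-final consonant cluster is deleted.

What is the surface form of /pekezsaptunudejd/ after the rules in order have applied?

Rule 1 (stop-cluster a-epenthesis): /p/ and /t/ form a stop–stop cluster, so [a] is inserted between them. /pekezsaptunudejd/ → pekezsapatunudejd.
Rule 2 (intervocalic spirantization): /k/ is a stop between vowels /e/ and /e/, so it spirantizes to the fricative [x]. /p/ is a stop between vowels /a/ and /a/, so it spirantizes to the fricative [f]. /t/ is a stop between vowels /a/ and /u/, so it spirantizes to the fricative [s]. /d/ is a stop between vowels /u/ and /e/, so it spirantizes to the fricative [z]. /pekezsapatunudejd/ → pexezsafasunuzejd.
Rule 3 (regressive voicing assimilation): /z/ precedes the voiceless obstruent /s/, so it devoices to [s] by assimilation. /pexezsafasunuzejd/ → pexessafasunuzejd.
Rule 4 (final cluster simplification): /d/ is the second consonant of a word-final cluster /jd/, so it deletes. /pexessafasunuzejd/ → pexessafasunuzej.

pexessafasunuzej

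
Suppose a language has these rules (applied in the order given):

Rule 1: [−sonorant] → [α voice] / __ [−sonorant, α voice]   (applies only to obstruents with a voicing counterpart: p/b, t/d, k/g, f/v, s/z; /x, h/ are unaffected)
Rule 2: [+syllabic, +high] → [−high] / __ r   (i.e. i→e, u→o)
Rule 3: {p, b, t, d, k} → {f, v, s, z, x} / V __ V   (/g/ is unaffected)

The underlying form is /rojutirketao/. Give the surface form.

rojuserkesao

Rule 1 (regressive voicing assimilation): no segment meets the environment; /rojutirketao/ is unchanged.
Rule 2 (pre-rhotic lowering): /i/ is a high vowel immediately before /r/, so it lowers to [e]. /rojutirketao/ → rojuterketao.
Rule 3 (intervocalic spirantization): /t/ is a stop between vowels /u/ and /e/, so it spirantizes to the fricative [s]. /t/ is a stop between vowels /e/ and /a/, so it spirantizes to the fricative [s]. /rojuterketao/ → rojuserkesao.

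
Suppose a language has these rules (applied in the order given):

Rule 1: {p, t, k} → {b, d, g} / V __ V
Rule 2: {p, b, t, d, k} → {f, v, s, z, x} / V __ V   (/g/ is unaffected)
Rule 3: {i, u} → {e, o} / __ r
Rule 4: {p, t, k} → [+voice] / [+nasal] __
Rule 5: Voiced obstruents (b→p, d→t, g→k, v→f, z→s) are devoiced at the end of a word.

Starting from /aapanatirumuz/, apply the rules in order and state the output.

aavanazerumus

Rule 1 (intervocalic voicing): /p/ is a voiceless stop between vowels /a/ and /a/, so it voices to [b]. /t/ is a voiceless stop between vowels /a/ and /i/, so it voices to [d]. /aapanatirumuz/ → aabanadirumuz.
Rule 2 (intervocalic spirantization): /b/ is a stop between vowels /a/ and /a/, so it spirantizes to the fricative [v]. /d/ is a stop between vowels /a/ and /i/, so it spirantizes to the fricative [z]. /aabanadirumuz/ → aavanazirumuz.
Rule 3 (pre-rhotic lowering): /i/ is a high vowel immediately before /r/, so it lowers to [e]. /aavanazirumuz/ → aavanazerumuz.
Rule 4 (post-nasal voicing): no segment meets the environment; /aavanazerumuz/ is unchanged.
Rule 5 (final devoicing): /z/ is a voiced obstruent in word-final position, so it devoices to [s]. /aavanazerumuz/ → aavanazerumus.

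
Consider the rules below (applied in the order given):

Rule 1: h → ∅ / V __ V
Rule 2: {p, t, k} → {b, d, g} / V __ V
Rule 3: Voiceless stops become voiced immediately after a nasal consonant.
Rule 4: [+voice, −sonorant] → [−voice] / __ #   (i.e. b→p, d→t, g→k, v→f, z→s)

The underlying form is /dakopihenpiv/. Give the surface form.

dagobienbif

Rule 1 (intervocalic h-deletion): /h/ occurs between vowels /i/ and /e/, so it deletes. /dakopihenpiv/ → dakopienpiv.
Rule 2 (intervocalic voicing): /k/ is a voiceless stop between vowels /a/ and /o/, so it voices to [g]. /p/ is a voiceless stop between vowels /o/ and /i/, so it voices to [b]. /dakopienpiv/ → dagobienpiv.
Rule 3 (post-nasal voicing): /p/ is a voiceless stop immediately after the nasal /n/, so it voices to [b]. /dagobienpiv/ → dagobienbiv.
Rule 4 (final devoicing): /v/ is a voiced obstruent in word-final position, so it devoices to [f]. /dagobienbiv/ → dagobienbif.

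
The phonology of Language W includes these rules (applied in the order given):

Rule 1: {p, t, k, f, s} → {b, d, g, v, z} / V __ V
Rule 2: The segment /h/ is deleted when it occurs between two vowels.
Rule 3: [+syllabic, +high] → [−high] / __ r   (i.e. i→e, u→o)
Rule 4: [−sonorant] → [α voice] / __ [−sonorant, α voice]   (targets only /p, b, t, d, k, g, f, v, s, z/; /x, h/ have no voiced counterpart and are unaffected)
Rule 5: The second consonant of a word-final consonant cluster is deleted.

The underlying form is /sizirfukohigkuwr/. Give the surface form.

sizerfugoikkuw

Rule 1 (intervocalic voicing): /k/ is a voiceless obstruent between vowels /u/ and /o/, so it voices to [g]. /sizirfukohigkuwr/ → sizirfugohigkuwr.
Rule 2 (intervocalic h-deletion): /h/ occurs between vowels /o/ and /i/, so it deletes. /sizirfugohigkuwr/ → sizirfugoigkuwr.
Rule 3 (pre-rhotic lowering): /i/ is a high vowel immediately before /r/, so it lowers to [e]. /sizirfugoigkuwr/ → sizerfugoigkuwr.
Rule 4 (regressive voicing assimilation): /g/ precedes the voiceless obstruent /k/, so it devoices to [k] by assimilation. /sizerfugoigkuwr/ → sizerfugoikkuwr.
Rule 5 (final cluster simplification): /r/ is the second consonant of a word-final cluster /wr/, so it deletes. /sizerfugoikkuwr/ → sizerfugoikkuw.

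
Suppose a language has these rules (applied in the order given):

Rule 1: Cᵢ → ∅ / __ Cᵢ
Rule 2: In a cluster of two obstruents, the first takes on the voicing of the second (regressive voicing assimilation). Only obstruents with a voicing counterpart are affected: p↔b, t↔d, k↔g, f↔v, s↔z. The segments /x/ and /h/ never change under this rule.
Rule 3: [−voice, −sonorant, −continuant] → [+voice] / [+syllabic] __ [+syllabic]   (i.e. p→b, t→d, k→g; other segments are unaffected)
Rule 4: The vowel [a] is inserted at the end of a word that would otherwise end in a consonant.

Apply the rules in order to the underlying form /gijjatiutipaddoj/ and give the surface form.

gijadiudibadoja

Rule 1 (degemination): /jj/ is a geminate; the first /j/ deletes. /dd/ is a geminate; the first /d/ deletes. /gijjatiutipaddoj/ → gijatiutipadoj.
Rule 2 (regressive voicing assimilation): no segment meets the environment; /gijatiutipadoj/ is unchanged.
Rule 3 (intervocalic voicing): /t/ is a voiceless stop between vowels /a/ and /i/, so it voices to [d]. /t/ is a voiceless stop between vowels /u/ and /i/, so it voices to [d]. /p/ is a voiceless stop between vowels /i/ and /a/, so it voices to [b]. /gijatiutipadoj/ → gijadiudibadoj.
Rule 4 (final a-epenthesis): the form ends in the consonant /j/, so [a] is inserted word-finally. /gijadiudibadoj/ → gijadiudibadoja.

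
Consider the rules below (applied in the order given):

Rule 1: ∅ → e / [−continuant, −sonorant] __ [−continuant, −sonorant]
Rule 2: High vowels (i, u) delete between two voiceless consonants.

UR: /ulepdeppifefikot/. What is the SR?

ulepedepepfefkot

Rule 1 (stop-cluster e-epenthesis): /p/ and /d/ form a stop–stop cluster, so [e] is inserted between them. /p/ and /p/ form a stop–stop cluster, so [e] is inserted between them. /ulepdeppifefikot/ → ulepedepepifefikot.
Rule 2 (high vowel syncope): /i/ is a high vowel flanked by voiceless consonants /p/ and /f/, so it deletes. /i/ is a high vowel flanked by voiceless consonants /f/ and /k/, so it deletes. /ulepedepepifefikot/ → ulepedepepfefkot.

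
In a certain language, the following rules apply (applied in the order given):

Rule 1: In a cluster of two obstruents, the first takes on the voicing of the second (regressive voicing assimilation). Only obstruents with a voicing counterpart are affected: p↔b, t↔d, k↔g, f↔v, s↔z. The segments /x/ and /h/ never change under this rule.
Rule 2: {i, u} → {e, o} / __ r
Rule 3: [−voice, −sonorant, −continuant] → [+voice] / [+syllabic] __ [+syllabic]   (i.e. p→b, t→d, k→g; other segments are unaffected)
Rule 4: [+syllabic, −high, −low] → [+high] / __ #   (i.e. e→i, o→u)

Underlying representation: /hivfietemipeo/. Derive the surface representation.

hiffiedemibeu

Rule 1 (regressive voicing assimilation): /v/ precedes the voiceless obstruent /f/, so it devoices to [f] by assimilation. /hivfietemipeo/ → hiffietemipeo.
Rule 2 (pre-rhotic lowering): no segment meets the environment; /hiffietemipeo/ is unchanged.
Rule 3 (intervocalic voicing): /t/ is a voiceless stop between vowels /e/ and /e/, so it voices to [d]. /p/ is a voiceless stop between vowels /i/ and /e/, so it voices to [b]. /hiffietemipeo/ → hiffiedemibeo.
Rule 4 (final vowel raising): /o/ is a mid vowel in word-final position, so it raises to [u]. /hiffiedemibeo/ → hiffiedemibeu.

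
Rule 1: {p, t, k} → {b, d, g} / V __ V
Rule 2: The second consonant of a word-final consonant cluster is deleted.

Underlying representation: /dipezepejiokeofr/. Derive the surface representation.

dibezebejiogeof

Rule 1 (intervocalic voicing): /p/ is a voiceless stop between vowels /i/ and /e/, so it voices to [b]. /p/ is a voiceless stop between vowels /e/ and /e/, so it voices to [b]. /k/ is a voiceless stop between vowels /o/ and /e/, so it voices to [g]. /dipezepejiokeofr/ → dibezebejiogeofr.
Rule 2 (final cluster simplification): /r/ is the second consonant of a word-final cluster /fr/, so it deletes. /dibezebejiogeofr/ → dibezebejiogeof.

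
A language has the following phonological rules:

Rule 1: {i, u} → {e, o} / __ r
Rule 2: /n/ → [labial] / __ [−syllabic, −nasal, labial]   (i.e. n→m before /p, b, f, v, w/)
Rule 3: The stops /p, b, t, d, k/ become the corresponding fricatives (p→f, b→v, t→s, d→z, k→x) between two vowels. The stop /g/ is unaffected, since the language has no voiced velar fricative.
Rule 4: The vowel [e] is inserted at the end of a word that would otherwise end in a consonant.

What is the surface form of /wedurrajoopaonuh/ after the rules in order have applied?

wezorrajoofaonuhe

Rule 1 (pre-rhotic lowering): /u/ is a high vowel immediately before /r/, so it lowers to [o]. /wedurrajoopaonuh/ → wedorrajoopaonuh.
Rule 2 (nasal place assimilation): no segment meets the environment; /wedorrajoopaonuh/ is unchanged.
Rule 3 (intervocalic spirantization): /d/ is a stop between vowels /e/ and /o/, so it spirantizes to the fricative [z]. /p/ is a stop between vowels /o/ and /a/, so it spirantizes to the fricative [f]. /wedorrajoopaonuh/ → wezorrajoofaonuh.
Rule 4 (final e-epenthesis): the form ends in the consonant /h/, so [e] is inserted word-finally. /wezorrajoofaonuh/ → wezorrajoofaonuhe.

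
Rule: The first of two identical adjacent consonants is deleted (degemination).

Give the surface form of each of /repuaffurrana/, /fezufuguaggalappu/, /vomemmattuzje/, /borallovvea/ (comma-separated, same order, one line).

repuafurana, fezufuguagalapu, vomematuzje, boralovea

/repuaffurrana/: /ff/ is a geminate; the first /f/ deletes. /rr/ is a geminate; the first /r/ deletes. → [repuafurana].
/fezufuguaggalappu/: /gg/ is a geminate; the first /g/ deletes. /pp/ is a geminate; the first /p/ deletes. → [fezufuguagalapu].
/vomemmattuzje/: /mm/ is a geminate; the first /m/ deletes. /tt/ is a geminate; the first /t/ deletes. → [vomematuzje].
/borallovvea/: /ll/ is a geminate; the first /l/ deletes. /vv/ is a geminate; the first /v/ deletes. → [boralovea].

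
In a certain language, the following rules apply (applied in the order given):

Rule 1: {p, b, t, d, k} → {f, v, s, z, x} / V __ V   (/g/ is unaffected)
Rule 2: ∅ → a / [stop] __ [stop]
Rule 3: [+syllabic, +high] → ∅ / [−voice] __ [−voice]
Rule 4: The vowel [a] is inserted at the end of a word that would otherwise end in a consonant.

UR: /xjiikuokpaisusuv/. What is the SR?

xjiixuokapaissuva

Rule 1 (intervocalic spirantization): /k/ is a stop between vowels /i/ and /u/, so it spirantizes to the fricative [x]. /xjiikuokpaisusuv/ → xjiixuokpaisusuv.
Rule 2 (stop-cluster a-epenthesis): /k/ and /p/ form a stop–stop cluster, so [a] is inserted between them. /xjiixuokpaisusuv/ → xjiixuokapaisusuv.
Rule 3 (high vowel syncope): /u/ is a high vowel flanked by voiceless consonants /s/ and /s/, so it deletes. /xjiixuokapaisusuv/ → xjiixuokapaissuv.
Rule 4 (final a-epenthesis): the form ends in the consonant /v/, so [a] is inserted word-finally. /xjiixuokapaissuv/ → xjiixuokapaissuva.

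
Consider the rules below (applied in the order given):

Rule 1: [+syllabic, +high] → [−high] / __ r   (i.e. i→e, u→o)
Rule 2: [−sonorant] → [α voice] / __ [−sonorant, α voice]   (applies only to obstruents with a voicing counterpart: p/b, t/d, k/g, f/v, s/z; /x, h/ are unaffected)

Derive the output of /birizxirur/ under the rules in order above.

Rule 1 (pre-rhotic lowering): /i/ is a high vowel immediately before /r/, so it lowers to [e]. /i/ is a high vowel immediately before /r/, so it lowers to [e]. /u/ is a high vowel immediately before /r/, so it lowers to [o]. /birizxirur/ → berizxeror.
Rule 2 (regressive voicing assimilation): /z/ precedes the voiceless obstruent /x/, so it devoices to [s] by assimilation. /berizxeror/ → berisxeror.

berisxeror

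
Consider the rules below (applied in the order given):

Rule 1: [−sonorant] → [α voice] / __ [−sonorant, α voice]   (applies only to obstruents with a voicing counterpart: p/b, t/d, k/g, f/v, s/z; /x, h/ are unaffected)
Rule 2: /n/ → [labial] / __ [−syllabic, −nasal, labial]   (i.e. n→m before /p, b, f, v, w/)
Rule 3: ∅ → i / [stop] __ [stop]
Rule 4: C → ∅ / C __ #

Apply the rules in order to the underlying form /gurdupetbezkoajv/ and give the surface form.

Rule 1 (regressive voicing assimilation): /t/ precedes the voiced obstruent /b/, so it voices to [d] by assimilation. /z/ precedes the voiceless obstruent /k/, so it devoices to [s] by assimilation. /gurdupetbezkoajv/ → gurdupedbeskoajv.
Rule 2 (nasal place assimilation): no segment meets the environment; /gurdupedbeskoajv/ is unchanged.
Rule 3 (stop-cluster i-epenthesis): /d/ and /b/ form a stop–stop cluster, so [i] is inserted between them. /gurdupedbeskoajv/ → gurdupedibeskoajv.
Rule 4 (final cluster simplification): /v/ is the second consonant of a word-final cluster /jv/, so it deletes. /gurdupedibeskoajv/ → gurdupedibeskoaj.

gurdupedibeskoaj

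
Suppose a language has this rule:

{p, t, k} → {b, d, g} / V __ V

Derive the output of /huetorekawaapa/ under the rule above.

huedoregawaaba

/t/ is a voiceless stop between vowels /e/ and /o/, so it voices to [d].
/k/ is a voiceless stop between vowels /e/ and /a/, so it voices to [g].
/p/ is a voiceless stop between vowels /a/ and /a/, so it voices to [b].
Surface form: [huedoregawaaba].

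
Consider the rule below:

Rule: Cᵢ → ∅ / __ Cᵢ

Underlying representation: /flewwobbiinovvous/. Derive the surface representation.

/ww/ is a geminate; the first /w/ deletes.
/bb/ is a geminate; the first /b/ deletes.
/vv/ is a geminate; the first /v/ deletes.
Surface form: [flewobiinovous].

flewobiinovous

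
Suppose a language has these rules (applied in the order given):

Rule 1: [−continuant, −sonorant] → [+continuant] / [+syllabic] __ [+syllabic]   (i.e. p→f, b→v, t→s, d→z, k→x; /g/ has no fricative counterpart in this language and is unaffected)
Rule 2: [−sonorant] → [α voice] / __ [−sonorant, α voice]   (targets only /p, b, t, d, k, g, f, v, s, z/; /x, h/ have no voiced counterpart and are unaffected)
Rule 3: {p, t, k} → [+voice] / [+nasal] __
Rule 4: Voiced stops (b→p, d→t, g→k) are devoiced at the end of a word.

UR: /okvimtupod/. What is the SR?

ogvimdufot

Rule 1 (intervocalic spirantization): /p/ is a stop between vowels /u/ and /o/, so it spirantizes to the fricative [f]. /okvimtupod/ → okvimtufod.
Rule 2 (regressive voicing assimilation): /k/ precedes the voiced obstruent /v/, so it voices to [g] by assimilation. /okvimtufod/ → ogvimtufod.
Rule 3 (post-nasal voicing): /t/ is a voiceless stop immediately after the nasal /m/, so it voices to [d]. /ogvimtufod/ → ogvimdufod.
Rule 4 (final devoicing): /d/ is a voiced stop in word-final position, so it devoices to [t]. /ogvimdufod/ → ogvimdufot.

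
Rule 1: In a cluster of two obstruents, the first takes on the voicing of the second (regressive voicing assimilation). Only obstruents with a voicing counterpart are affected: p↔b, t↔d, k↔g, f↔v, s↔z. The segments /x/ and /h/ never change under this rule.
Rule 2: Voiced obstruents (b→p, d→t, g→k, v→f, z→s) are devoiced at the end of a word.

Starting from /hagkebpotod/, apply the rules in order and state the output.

Rule 1 (regressive voicing assimilation): /g/ precedes the voiceless obstruent /k/, so it devoices to [k] by assimilation. /b/ precedes the voiceless obstruent /p/, so it devoices to [p] by assimilation. /hagkebpotod/ → hakkeppotod.
Rule 2 (final devoicing): /d/ is a voiced obstruent in word-final position, so it devoices to [t]. /hakkeppotod/ → hakkeppotot.

hakkeppotot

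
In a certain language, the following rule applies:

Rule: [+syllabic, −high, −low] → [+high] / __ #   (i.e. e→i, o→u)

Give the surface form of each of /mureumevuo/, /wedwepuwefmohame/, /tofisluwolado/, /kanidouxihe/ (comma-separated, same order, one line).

/mureumevuo/: /o/ is a mid vowel in word-final position, so it raises to [u]. → [mureumevuu].
/wedwepuwefmohame/: /e/ is a mid vowel in word-final position, so it raises to [i]. → [wedwepuwefmohami].
/tofisluwolado/: /o/ is a mid vowel in word-final position, so it raises to [u]. → [tofisluwoladu].
/kanidouxihe/: /e/ is a mid vowel in word-final position, so it raises to [i]. → [kanidouxihi].

mureumevuu, wedwepuwefmohami, tofisluwoladu, kanidouxihi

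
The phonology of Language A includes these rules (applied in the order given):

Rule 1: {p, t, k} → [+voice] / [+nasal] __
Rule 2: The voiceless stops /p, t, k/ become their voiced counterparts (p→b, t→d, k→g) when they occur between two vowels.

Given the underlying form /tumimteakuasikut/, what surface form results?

tumimdeaguasigut

Rule 1 (post-nasal voicing): /t/ is a voiceless stop immediately after the nasal /m/, so it voices to [d]. /tumimteakuasikut/ → tumimdeakuasikut.
Rule 2 (intervocalic voicing): /k/ is a voiceless stop between vowels /a/ and /u/, so it voices to [g]. /k/ is a voiceless stop between vowels /i/ and /u/, so it voices to [g]. /tumimdeakuasikut/ → tumimdeaguasigut.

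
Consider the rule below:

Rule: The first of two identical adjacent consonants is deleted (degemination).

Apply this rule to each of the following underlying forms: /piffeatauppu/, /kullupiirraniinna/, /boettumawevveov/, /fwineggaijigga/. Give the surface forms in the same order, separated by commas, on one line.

/piffeatauppu/: /ff/ is a geminate; the first /f/ deletes. /pp/ is a geminate; the first /p/ deletes. → [pifeataupu].
/kullupiirraniinna/: /ll/ is a geminate; the first /l/ deletes. /rr/ is a geminate; the first /r/ deletes. /nn/ is a geminate; the first /n/ deletes. → [kulupiiraniina].
/boettumawevveov/: /tt/ is a geminate; the first /t/ deletes. /vv/ is a geminate; the first /v/ deletes. → [boetumaweveov].
/fwineggaijigga/: /gg/ is a geminate; the first /g/ deletes. /gg/ is a geminate; the first /g/ deletes. → [fwinegaijiga].

pifeataupu, kulupiiraniina, boetumaweveov, fwinegaijiga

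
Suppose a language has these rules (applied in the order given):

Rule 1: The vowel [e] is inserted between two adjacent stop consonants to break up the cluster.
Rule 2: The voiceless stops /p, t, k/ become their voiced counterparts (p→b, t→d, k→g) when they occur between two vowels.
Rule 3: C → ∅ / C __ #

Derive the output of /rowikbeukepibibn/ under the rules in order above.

Rule 1 (stop-cluster e-epenthesis): /k/ and /b/ form a stop–stop cluster, so [e] is inserted between them. /rowikbeukepibibn/ → rowikebeukepibibn.
Rule 2 (intervocalic voicing): /k/ is a voiceless stop between vowels /i/ and /e/, so it voices to [g]. /k/ is a voiceless stop between vowels /u/ and /e/, so it voices to [g]. /p/ is a voiceless stop between vowels /e/ and /i/, so it voices to [b]. /rowikebeukepibibn/ → rowigebeugebibibn.
Rule 3 (final cluster simplification): /n/ is the second consonant of a word-final cluster /bn/, so it deletes. /rowigebeugebibibn/ → rowigebeugebibib.

rowigebeugebibib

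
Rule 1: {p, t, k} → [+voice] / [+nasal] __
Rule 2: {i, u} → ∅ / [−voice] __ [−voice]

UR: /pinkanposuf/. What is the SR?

Rule 1 (post-nasal voicing): /k/ is a voiceless stop immediately after the nasal /n/, so it voices to [g]. /p/ is a voiceless stop immediately after the nasal /n/, so it voices to [b]. /pinkanposuf/ → pinganbosuf.
Rule 2 (high vowel syncope): /u/ is a high vowel flanked by voiceless consonants /s/ and /f/, so it deletes. /pinganbosuf/ → pinganbosf.

pinganbosf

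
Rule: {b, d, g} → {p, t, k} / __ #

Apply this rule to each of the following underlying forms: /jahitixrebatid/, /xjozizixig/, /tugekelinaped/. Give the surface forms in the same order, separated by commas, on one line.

/jahitixrebatid/: /d/ is a voiced stop in word-final position, so it devoices to [t]. → [jahitixrebatit].
/xjozizixig/: /g/ is a voiced stop in word-final position, so it devoices to [k]. → [xjozizixik].
/tugekelinaped/: /d/ is a voiced stop in word-final position, so it devoices to [t]. → [tugekelinapet].

jahitixrebatit, xjozizixik, tugekelinapet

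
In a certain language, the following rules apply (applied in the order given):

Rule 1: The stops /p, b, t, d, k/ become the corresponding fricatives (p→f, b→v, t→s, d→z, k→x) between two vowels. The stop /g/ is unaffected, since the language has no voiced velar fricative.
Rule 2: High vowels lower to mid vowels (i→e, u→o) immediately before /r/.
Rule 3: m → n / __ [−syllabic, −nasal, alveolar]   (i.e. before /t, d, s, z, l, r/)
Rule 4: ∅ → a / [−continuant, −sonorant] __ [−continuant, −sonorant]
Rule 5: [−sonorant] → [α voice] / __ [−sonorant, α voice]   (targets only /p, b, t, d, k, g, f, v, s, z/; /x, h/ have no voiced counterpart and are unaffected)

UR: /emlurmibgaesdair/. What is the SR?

enlormibagaezdaer

Rule 1 (intervocalic spirantization): no segment meets the environment; /emlurmibgaesdair/ is unchanged.
Rule 2 (pre-rhotic lowering): /u/ is a high vowel immediately before /r/, so it lowers to [o]. /i/ is a high vowel immediately before /r/, so it lowers to [e]. /emlurmibgaesdair/ → emlormibgaesdaer.
Rule 3 (nasal place assimilation): /m/ precedes the alveolar consonant /l/, so it assimilates in place to [n]. /emlormibgaesdaer/ → enlormibgaesdaer.
Rule 4 (stop-cluster a-epenthesis): /b/ and /g/ form a stop–stop cluster, so [a] is inserted between them. /enlormibgaesdaer/ → enlormibagaesdaer.
Rule 5 (regressive voicing assimilation): /s/ precedes the voiced obstruent /d/, so it voices to [z] by assimilation. /enlormibagaesdaer/ → enlormibagaezdaer.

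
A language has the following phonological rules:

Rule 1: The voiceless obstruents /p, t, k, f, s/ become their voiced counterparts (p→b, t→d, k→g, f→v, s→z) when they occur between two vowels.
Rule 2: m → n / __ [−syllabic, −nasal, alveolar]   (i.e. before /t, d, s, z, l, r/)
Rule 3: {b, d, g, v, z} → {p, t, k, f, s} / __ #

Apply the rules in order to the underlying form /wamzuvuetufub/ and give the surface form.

wanzuvueduvup

Rule 1 (intervocalic voicing): /t/ is a voiceless obstruent between vowels /e/ and /u/, so it voices to [d]. /f/ is a voiceless obstruent between vowels /u/ and /u/, so it voices to [v]. /wamzuvuetufub/ → wamzuvueduvub.
Rule 2 (nasal place assimilation): /m/ precedes the alveolar consonant /z/, so it assimilates in place to [n]. /wamzuvueduvub/ → wanzuvueduvub.
Rule 3 (final devoicing): /b/ is a voiced obstruent in word-final position, so it devoices to [p]. /wanzuvueduvub/ → wanzuvueduvup.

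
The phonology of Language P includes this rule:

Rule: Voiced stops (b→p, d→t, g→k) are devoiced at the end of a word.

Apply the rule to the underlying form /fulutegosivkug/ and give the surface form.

/g/ is a voiced stop in word-final position, so it devoices to [k].
The other instance of /g/ does not occur in the required environment and remains unchanged.
Surface form: [fulutegosivkuk].

fulutegosivkuk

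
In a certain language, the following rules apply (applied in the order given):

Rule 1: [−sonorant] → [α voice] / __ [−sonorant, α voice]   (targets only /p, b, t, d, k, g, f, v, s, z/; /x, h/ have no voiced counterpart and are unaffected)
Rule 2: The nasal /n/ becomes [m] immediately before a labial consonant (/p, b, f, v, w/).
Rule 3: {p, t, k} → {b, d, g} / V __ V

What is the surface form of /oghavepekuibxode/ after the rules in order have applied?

Rule 1 (regressive voicing assimilation): /g/ precedes the voiceless obstruent /h/, so it devoices to [k] by assimilation. /b/ precedes the voiceless obstruent /x/, so it devoices to [p] by assimilation. /oghavepekuibxode/ → okhavepekuipxode.
Rule 2 (nasal place assimilation): no segment meets the environment; /okhavepekuipxode/ is unchanged.
Rule 3 (intervocalic voicing): /p/ is a voiceless stop between vowels /e/ and /e/, so it voices to [b]. /k/ is a voiceless stop between vowels /e/ and /u/, so it voices to [g]. /okhavepekuipxode/ → okhavebeguipxode.

okhavebeguipxode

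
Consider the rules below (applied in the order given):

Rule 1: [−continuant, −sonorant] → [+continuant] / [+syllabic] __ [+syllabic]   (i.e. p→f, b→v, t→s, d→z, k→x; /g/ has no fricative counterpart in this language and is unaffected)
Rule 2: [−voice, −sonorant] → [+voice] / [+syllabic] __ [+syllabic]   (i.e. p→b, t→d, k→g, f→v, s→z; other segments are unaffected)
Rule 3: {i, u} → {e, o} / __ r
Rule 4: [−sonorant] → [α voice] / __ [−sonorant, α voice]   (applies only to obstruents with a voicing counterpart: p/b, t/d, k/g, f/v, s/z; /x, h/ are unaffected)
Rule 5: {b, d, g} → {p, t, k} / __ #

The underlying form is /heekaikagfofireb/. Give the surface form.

heexaixakfoverep

Rule 1 (intervocalic spirantization): /k/ is a stop between vowels /e/ and /a/, so it spirantizes to the fricative [x]. /k/ is a stop between vowels /i/ and /a/, so it spirantizes to the fricative [x]. /heekaikagfofireb/ → heexaixagfofireb.
Rule 2 (intervocalic voicing): /f/ is a voiceless obstruent between vowels /o/ and /i/, so it voices to [v]. /heexaixagfofireb/ → heexaixagfovireb.
Rule 3 (pre-rhotic lowering): /i/ is a high vowel immediately before /r/, so it lowers to [e]. /heexaixagfovireb/ → heexaixagfovereb.
Rule 4 (regressive voicing assimilation): /g/ precedes the voiceless obstruent /f/, so it devoices to [k] by assimilation. /heexaixagfovereb/ → heexaixakfovereb.
Rule 5 (final devoicing): /b/ is a voiced stop in word-final position, so it devoices to [p]. /heexaixakfovereb/ → heexaixakfoverep.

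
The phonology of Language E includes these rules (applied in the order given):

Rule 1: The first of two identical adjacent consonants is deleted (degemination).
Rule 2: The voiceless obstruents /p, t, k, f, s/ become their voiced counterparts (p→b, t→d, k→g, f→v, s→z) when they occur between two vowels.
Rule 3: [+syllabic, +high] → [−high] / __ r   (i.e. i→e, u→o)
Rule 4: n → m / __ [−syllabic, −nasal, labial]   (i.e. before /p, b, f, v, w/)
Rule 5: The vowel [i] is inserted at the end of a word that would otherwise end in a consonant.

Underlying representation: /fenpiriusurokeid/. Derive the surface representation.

Rule 1 (degemination): no segment meets the environment; /fenpiriusurokeid/ is unchanged.
Rule 2 (intervocalic voicing): /s/ is a voiceless obstruent between vowels /u/ and /u/, so it voices to [z]. /k/ is a voiceless obstruent between vowels /o/ and /e/, so it voices to [g]. /fenpiriusurokeid/ → fenpiriuzurogeid.
Rule 3 (pre-rhotic lowering): /i/ is a high vowel immediately before /r/, so it lowers to [e]. /u/ is a high vowel immediately before /r/, so it lowers to [o]. /fenpiriuzurogeid/ → fenperiuzorogeid.
Rule 4 (nasal place assimilation): /n/ precedes the labial consonant /p/, so it assimilates in place to [m]. /fenperiuzorogeid/ → femperiuzorogeid.
Rule 5 (final i-epenthesis): the form ends in the consonant /d/, so [i] is inserted word-finally. /femperiuzorogeid/ → femperiuzorogeidi.

femperiuzorogeidi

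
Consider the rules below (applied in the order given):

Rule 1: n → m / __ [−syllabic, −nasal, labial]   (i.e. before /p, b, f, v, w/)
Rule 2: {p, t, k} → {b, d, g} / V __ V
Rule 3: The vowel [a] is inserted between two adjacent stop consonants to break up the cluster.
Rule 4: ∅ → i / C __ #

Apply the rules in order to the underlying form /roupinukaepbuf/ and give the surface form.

roubinugaepabufi

Rule 1 (nasal place assimilation): no segment meets the environment; /roupinukaepbuf/ is unchanged.
Rule 2 (intervocalic voicing): /p/ is a voiceless stop between vowels /u/ and /i/, so it voices to [b]. /k/ is a voiceless stop between vowels /u/ and /a/, so it voices to [g]. /roupinukaepbuf/ → roubinugaepbuf.
Rule 3 (stop-cluster a-epenthesis): /p/ and /b/ form a stop–stop cluster, so [a] is inserted between them. /roubinugaepbuf/ → roubinugaepabuf.
Rule 4 (final i-epenthesis): the form ends in the consonant /f/, so [i] is inserted word-finally. /roubinugaepabuf/ → roubinugaepabufi.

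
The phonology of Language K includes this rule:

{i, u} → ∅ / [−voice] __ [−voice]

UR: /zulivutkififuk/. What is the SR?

zulivutkffk

/i/ is a high vowel flanked by voiceless consonants /k/ and /f/, so it deletes.
/i/ is a high vowel flanked by voiceless consonants /f/ and /f/, so it deletes.
/u/ is a high vowel flanked by voiceless consonants /f/ and /k/, so it deletes.
Surface form: [zulivutkffk].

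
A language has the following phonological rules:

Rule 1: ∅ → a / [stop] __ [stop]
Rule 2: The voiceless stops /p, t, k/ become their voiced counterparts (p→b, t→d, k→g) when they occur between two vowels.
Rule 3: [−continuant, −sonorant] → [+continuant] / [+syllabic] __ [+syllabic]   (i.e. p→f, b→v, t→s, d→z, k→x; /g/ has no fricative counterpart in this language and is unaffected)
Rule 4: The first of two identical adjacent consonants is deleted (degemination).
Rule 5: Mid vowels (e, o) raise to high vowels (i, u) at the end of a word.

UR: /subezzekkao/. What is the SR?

Rule 1 (stop-cluster a-epenthesis): /k/ and /k/ form a stop–stop cluster, so [a] is inserted between them. /subezzekkao/ → subezzekakao.
Rule 2 (intervocalic voicing): /k/ is a voiceless stop between vowels /e/ and /a/, so it voices to [g]. /k/ is a voiceless stop between vowels /a/ and /a/, so it voices to [g]. /subezzekakao/ → subezzegagao.
Rule 3 (intervocalic spirantization): /b/ is a stop between vowels /u/ and /e/, so it spirantizes to the fricative [v]. /subezzegagao/ → suvezzegagao.
Rule 4 (degemination): /zz/ is a geminate; the first /z/ deletes. /suvezzegagao/ → suvezegagao.
Rule 5 (final vowel raising): /o/ is a mid vowel in word-final position, so it raises to [u]. /suvezegagao/ → suvezegagau.

suvezegagau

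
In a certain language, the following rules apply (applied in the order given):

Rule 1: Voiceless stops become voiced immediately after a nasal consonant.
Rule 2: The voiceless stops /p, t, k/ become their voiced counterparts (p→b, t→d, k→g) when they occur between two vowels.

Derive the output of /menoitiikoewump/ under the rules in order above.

menoidiigoewumb

Rule 1 (post-nasal voicing): /p/ is a voiceless stop immediately after the nasal /m/, so it voices to [b]. /menoitiikoewump/ → menoitiikoewumb.
Rule 2 (intervocalic voicing): /t/ is a voiceless stop between vowels /i/ and /i/, so it voices to [d]. /k/ is a voiceless stop between vowels /i/ and /o/, so it voices to [g]. /menoitiikoewumb/ → menoidiigoewumb.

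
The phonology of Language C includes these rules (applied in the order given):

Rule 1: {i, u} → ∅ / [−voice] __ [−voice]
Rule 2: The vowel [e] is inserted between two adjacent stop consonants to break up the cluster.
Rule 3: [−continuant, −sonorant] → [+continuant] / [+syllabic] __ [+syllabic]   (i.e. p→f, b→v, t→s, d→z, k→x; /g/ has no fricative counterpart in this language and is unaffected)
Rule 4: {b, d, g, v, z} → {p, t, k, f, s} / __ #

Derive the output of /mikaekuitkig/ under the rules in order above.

Rule 1 (high vowel syncope): no segment meets the environment; /mikaekuitkig/ is unchanged.
Rule 2 (stop-cluster e-epenthesis): /t/ and /k/ form a stop–stop cluster, so [e] is inserted between them. /mikaekuitkig/ → mikaekuitekig.
Rule 3 (intervocalic spirantization): /k/ is a stop between vowels /i/ and /a/, so it spirantizes to the fricative [x]. /k/ is a stop between vowels /e/ and /u/, so it spirantizes to the fricative [x]. /t/ is a stop between vowels /i/ and /e/, so it spirantizes to the fricative [s]. /k/ is a stop between vowels /e/ and /i/, so it spirantizes to the fricative [x]. /mikaekuitekig/ → mixaexuisexig.
Rule 4 (final devoicing): /g/ is a voiced obstruent in word-final position, so it devoices to [k]. /mixaexuisexig/ → mixaexuisexik.

mixaexuisexik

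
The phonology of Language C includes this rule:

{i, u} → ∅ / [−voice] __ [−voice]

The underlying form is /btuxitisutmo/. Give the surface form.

btxtstmo

/u/ is a high vowel flanked by voiceless consonants /t/ and /x/, so it deletes.
/i/ is a high vowel flanked by voiceless consonants /x/ and /t/, so it deletes.
/i/ is a high vowel flanked by voiceless consonants /t/ and /s/, so it deletes.
/u/ is a high vowel flanked by voiceless consonants /s/ and /t/, so it deletes.
Surface form: [btxtstmo].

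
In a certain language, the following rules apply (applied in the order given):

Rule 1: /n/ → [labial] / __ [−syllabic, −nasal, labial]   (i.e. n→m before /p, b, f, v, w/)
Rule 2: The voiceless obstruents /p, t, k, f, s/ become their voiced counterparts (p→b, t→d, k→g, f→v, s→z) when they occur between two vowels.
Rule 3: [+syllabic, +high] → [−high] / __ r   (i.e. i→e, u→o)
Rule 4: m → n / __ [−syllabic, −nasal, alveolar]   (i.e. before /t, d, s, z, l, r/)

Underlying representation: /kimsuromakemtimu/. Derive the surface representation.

kinsoromagentimu

Rule 1 (nasal place assimilation): no segment meets the environment; /kimsuromakemtimu/ is unchanged.
Rule 2 (intervocalic voicing): /k/ is a voiceless obstruent between vowels /a/ and /e/, so it voices to [g]. /kimsuromakemtimu/ → kimsuromagemtimu.
Rule 3 (pre-rhotic lowering): /u/ is a high vowel immediately before /r/, so it lowers to [o]. /kimsuromagemtimu/ → kimsoromagemtimu.
Rule 4 (nasal place assimilation): /m/ precedes the alveolar consonant /s/, so it assimilates in place to [n]. /m/ precedes the alveolar consonant /t/, so it assimilates in place to [n]. /kimsoromagemtimu/ → kinsoromagentimu.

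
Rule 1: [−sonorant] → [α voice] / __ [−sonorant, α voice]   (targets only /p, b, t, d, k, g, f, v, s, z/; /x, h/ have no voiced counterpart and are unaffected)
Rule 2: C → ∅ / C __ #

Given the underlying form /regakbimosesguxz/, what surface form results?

regagbimosezgux

Rule 1 (regressive voicing assimilation): /k/ precedes the voiced obstruent /b/, so it voices to [g] by assimilation. /s/ precedes the voiced obstruent /g/, so it voices to [z] by assimilation. /regakbimosesguxz/ → regagbimosezguxz.
Rule 2 (final cluster simplification): /z/ is the second consonant of a word-final cluster /xz/, so it deletes. /regagbimosezguxz/ → regagbimosezgux.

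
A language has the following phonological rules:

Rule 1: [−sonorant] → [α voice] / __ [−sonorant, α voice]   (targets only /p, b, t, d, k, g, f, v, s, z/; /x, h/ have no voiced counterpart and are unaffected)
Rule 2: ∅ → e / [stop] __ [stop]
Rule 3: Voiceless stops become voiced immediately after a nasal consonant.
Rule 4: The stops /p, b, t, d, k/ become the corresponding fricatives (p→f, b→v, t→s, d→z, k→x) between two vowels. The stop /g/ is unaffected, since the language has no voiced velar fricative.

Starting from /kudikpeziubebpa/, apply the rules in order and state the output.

kuzixefeziuvefefa

Rule 1 (regressive voicing assimilation): /b/ precedes the voiceless obstruent /p/, so it devoices to [p] by assimilation. /kudikpeziubebpa/ → kudikpeziubeppa.
Rule 2 (stop-cluster e-epenthesis): /k/ and /p/ form a stop–stop cluster, so [e] is inserted between them. /p/ and /p/ form a stop–stop cluster, so [e] is inserted between them. /kudikpeziubeppa/ → kudikepeziubepepa.
Rule 3 (post-nasal voicing): no segment meets the environment; /kudikepeziubepepa/ is unchanged.
Rule 4 (intervocalic spirantization): /d/ is a stop between vowels /u/ and /i/, so it spirantizes to the fricative [z]. /k/ is a stop between vowels /i/ and /e/, so it spirantizes to the fricative [x]. /p/ is a stop between vowels /e/ and /e/, so it spirantizes to the fricative [f]. /b/ is a stop between vowels /u/ and /e/, so it spirantizes to the fricative [v]. /p/ is a stop between vowels /e/ and /e/, so it spirantizes to the fricative [f]. /p/ is a stop between vowels /e/ and /a/, so it spirantizes to the fricative [f]. /kudikepeziubepepa/ → kuzixefeziuvefefa.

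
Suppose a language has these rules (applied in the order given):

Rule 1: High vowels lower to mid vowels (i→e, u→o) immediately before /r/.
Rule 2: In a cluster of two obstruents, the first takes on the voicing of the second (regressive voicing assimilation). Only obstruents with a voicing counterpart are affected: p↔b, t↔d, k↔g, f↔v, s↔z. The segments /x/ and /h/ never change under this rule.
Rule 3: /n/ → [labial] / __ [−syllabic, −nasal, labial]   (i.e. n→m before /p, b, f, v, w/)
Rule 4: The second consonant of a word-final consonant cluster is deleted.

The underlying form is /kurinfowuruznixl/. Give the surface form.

korimfoworuznix

Rule 1 (pre-rhotic lowering): /u/ is a high vowel immediately before /r/, so it lowers to [o]. /u/ is a high vowel immediately before /r/, so it lowers to [o]. /kurinfowuruznixl/ → korinfoworuznixl.
Rule 2 (regressive voicing assimilation): no segment meets the environment; /korinfoworuznixl/ is unchanged.
Rule 3 (nasal place assimilation): /n/ precedes the labial consonant /f/, so it assimilates in place to [m]. /korinfoworuznixl/ → korimfoworuznixl.
Rule 4 (final cluster simplification): /l/ is the second consonant of a word-final cluster /xl/, so it deletes. /korimfoworuznixl/ → korimfoworuznix.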